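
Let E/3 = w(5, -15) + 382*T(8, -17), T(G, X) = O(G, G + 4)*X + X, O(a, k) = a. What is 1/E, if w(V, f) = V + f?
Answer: -1/175368 ≈ -5.7023e-6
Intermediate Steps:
T(G, X) = X + G*X (T(G, X) = G*X + X = X + G*X)
E = -175368 (E = 3*((5 - 15) + 382*(-17*(1 + 8))) = 3*(-10 + 382*(-17*9)) = 3*(-10 + 382*(-153)) = 3*(-10 - 58446) = 3*(-58456) = -175368)
1/E = 1/(-175368) = -1/175368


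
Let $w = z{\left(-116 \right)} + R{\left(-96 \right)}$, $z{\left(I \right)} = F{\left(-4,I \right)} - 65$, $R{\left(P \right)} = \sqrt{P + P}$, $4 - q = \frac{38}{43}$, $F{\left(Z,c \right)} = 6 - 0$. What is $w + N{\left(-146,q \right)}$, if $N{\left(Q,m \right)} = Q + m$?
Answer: $- \frac{8681}{43} + 8 i \sqrt{3} \approx -201.88 + 13.856 i$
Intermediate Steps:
$F{\left(Z,c \right)} = 6$ ($F{\left(Z,c \right)} = 6 + 0 = 6$)
$q = \frac{134}{43}$ ($q = 4 - \frac{38}{43} = \frac{134}{43} \approx 3.1163$)
$R{\left(P \right)} = \sqrt{2} \sqrt{P}$ ($R{\left(P \right)} = \sqrt{2 P} = \sqrt{2} \sqrt{P}$)
$z{\left(I \right)} = -59$ ($z{\left(I \right)} = 6 - 65 = -59$)
$w = -59 + 8 i \sqrt{3}$ ($w = -59 + \sqrt{2} \sqrt{-96} = -59 + \sqrt{2} \cdot 4 i \sqrt{6} = -59 + 8 i \sqrt{3} \approx -59.0 + 13.856 i$)
$w + N{\left(-146,q \right)} = \left(-59 + 8 i \sqrt{3}\right) + \left(-146 + \frac{134}{43}\right) = \left(-59 + 8 i \sqrt{3}\right) - \frac{6144}{43} = - \frac{8681}{43} + 8 i \sqrt{3}$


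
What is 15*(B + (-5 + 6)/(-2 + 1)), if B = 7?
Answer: 90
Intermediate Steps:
15*(B + (-5 + 6)/(-2 + 1)) = 15*(7 + (-5 + 6)/(-2 + 1)) = 15*(7 + 1/(-1)) = 15*(7 + 1*(-1)) = 15*(7 - 1) = 15*6 = 90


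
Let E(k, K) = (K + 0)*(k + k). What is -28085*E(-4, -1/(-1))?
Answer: 224680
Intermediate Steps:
E(k, K) = 2*K*k (E(k, K) = K*(2*k) = 2*K*k)
-28085*E(-4, -1/(-1)) = -56170*(-1/(-1))*(-4) = -56170*(-1*(-1))*(-4) = -56170*(-4) = -28085*(-8) = 224680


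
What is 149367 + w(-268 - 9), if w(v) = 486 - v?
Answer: 150130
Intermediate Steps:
149367 + w(-268 - 9) = 149367 + (486 - (-268 - 9)) = 149367 + (486 - 1*(-277)) = 149367 + (486 + 277) = 149367 + 763 = 150130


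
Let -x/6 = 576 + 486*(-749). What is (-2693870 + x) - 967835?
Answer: -1481077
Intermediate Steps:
x = 2180628 (x = -6*(576 + 486*(-749)) = -6*(576 - 364014) = -6*(-363438) = 2180628)
(-2693870 + x) - 967835 = (-2693870 + 2180628) - 967835 = -513242 - 967835 = -1481077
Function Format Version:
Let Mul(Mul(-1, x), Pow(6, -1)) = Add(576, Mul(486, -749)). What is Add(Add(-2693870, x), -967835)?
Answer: -1481077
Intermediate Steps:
x = 2180628 (x = Mul(-6, Add(576, Mul(486, -749))) = Mul(-6, Add(576, -364014)) = Mul(-6, -363438) = 2180628)
Add(Add(-2693870, x), -967835) = Add(Add(-2693870, 2180628), -967835) = Add(-513242, -967835) = -1481077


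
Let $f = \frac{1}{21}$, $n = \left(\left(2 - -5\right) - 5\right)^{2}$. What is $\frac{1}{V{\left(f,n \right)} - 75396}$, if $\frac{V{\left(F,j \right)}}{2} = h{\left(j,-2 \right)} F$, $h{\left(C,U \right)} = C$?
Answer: $- \frac{21}{1583308} \approx -1.3263 \cdot 10^{-5}$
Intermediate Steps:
$n = 4$ ($n = \left(\left(2 + 5\right) - 5\right)^{2} = \left(7 - 5\right)^{2} = 2^{2} = 4$)
$f = \frac{1}{21} \approx 0.047619$
$V{\left(F,j \right)} = 2 F j$ ($V{\left(F,j \right)} = 2 j F = 2 F j$)
$\frac{1}{V{\left(f,n \right)} - 75396} = \frac{1}{2 \cdot \frac{1}{21} \cdot 4 - 75396} = \frac{1}{\frac{8}{21} - 75396} = \frac{1}{- \frac{1583308}{21}} = - \frac{21}{1583308}$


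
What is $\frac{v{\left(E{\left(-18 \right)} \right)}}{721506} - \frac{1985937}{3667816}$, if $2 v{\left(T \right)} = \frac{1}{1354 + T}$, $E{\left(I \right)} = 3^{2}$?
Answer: $- \frac{976497810837689}{1803488377485624} \approx -0.54145$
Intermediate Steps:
$E{\left(I \right)} = 9$
$v{\left(T \right)} = \frac{1}{2 \left(1354 + T\right)}$
$\frac{v{\left(E{\left(-18 \right)} \right)}}{721506} - \frac{1985937}{3667816} = \frac{\frac{1}{2} \frac{1}{1354 + 9}}{721506} - \frac{1985937}{3667816} = \frac{1}{2 \cdot 1363} \cdot \frac{1}{721506} - \frac{1985937}{3667816} = \frac{1}{2} \cdot \frac{1}{1363} \cdot \frac{1}{721506} - \frac{1985937}{3667816} = \frac{1}{2726} \cdot \frac{1}{721506} - \frac{1985937}{3667816} = \frac{1}{1966825356} - \frac{1985937}{3667816} = - \frac{976497810837689}{1803488377485624}$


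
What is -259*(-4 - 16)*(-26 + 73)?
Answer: 243460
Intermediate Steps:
-259*(-4 - 16)*(-26 + 73) = -(-5180)*47 = -259*(-940) = 243460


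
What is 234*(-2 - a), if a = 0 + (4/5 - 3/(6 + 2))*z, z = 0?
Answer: -468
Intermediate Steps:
a = 0 (a = 0 + (4/5 - 3/(6 + 2))*0 = 0 + (4*(1/5) - 3/8)*0 = 0 + (4/5 - 3*1/8)*0 = 0 + (4/5 - 3/8)*0 = 0 + (17/40)*0 = 0 + 0 = 0)
234*(-2 - a) = 234*(-2 - 1*0) = 234*(-2 + 0) = 234*(-2) = -468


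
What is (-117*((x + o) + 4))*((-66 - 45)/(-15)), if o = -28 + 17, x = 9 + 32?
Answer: -147186/5 ≈ -29437.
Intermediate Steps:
x = 41
o = -11
(-117*((x + o) + 4))*((-66 - 45)/(-15)) = (-117*((41 - 11) + 4))*((-66 - 45)/(-15)) = (-117*(30 + 4))*(-111*(-1/15)) = -117*34*(37/5) = -3978*37/5 = -147186/5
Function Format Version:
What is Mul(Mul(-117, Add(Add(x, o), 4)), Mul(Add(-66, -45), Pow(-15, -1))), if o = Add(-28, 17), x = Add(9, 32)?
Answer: Rational(-147186, 5) ≈ -29437.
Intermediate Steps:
x = 41
o = -11
Mul(Mul(-117, Add(Add(x, o), 4)), Mul(Add(-66, -45), Pow(-15, -1))) = Mul(Mul(-117, Add(Add(41, -11), 4)), Mul(Add(-66, -45), Pow(-15, -1))) = Mul(Mul(-117, Add(30, 4)), Mul(-111, Rational(-1, 15))) = Mul(Mul(-117, 34), Rational(37, 5)) = Mul(-3978, Rational(37, 5)) = Rational(-147186, 5)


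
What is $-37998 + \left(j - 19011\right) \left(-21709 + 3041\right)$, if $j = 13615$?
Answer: $100694530$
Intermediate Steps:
$-37998 + \left(j - 19011\right) \left(-21709 + 3041\right) = -37998 + \left(13615 - 19011\right) \left(-21709 + 3041\right) = -37998 - -100732528 = -37998 + 100732528 = 100694530$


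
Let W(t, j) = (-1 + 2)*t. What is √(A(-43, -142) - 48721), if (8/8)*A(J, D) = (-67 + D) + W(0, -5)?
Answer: I*√48930 ≈ 221.2*I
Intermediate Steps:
W(t, j) = t (W(t, j) = 1*t = t)
A(J, D) = -67 + D (A(J, D) = (-67 + D) + 0 = -67 + D)
√(A(-43, -142) - 48721) = √((-67 - 142) - 48721) = √(-209 - 48721) = √(-48930) = I*√48930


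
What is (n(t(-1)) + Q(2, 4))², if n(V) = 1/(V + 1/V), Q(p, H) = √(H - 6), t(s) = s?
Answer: -7/4 - I*√2 ≈ -1.75 - 1.4142*I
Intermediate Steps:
Q(p, H) = √(-6 + H)
(n(t(-1)) + Q(2, 4))² = (-1/(1 + (-1)²) + √(-6 + 4))² = (-1/(1 + 1) + √(-2))² = (-1/2 + I*√2)² = (-1*½ + I*√2)² = (-½ + I*√2)²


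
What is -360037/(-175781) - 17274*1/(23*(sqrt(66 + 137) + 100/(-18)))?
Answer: -1250938541807/56371033109 - 1399194*sqrt(203)/320689 ≈ -84.356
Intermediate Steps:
-360037/(-175781) - 17274*1/(23*(sqrt(66 + 137) + 100/(-18))) = -360037*(-1/175781) - 17274*1/(23*(sqrt(203) + 100*(-1/18))) = 360037/175781 - 17274*1/(23*(sqrt(203) - 50/9)) = 360037/175781 - 17274*1/(23*(-50/9 + sqrt(203))) = 360037/175781 - 17274/(-1150/9 + 23*sqrt(203))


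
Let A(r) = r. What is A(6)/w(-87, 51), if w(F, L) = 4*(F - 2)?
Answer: -3/178 ≈ -0.016854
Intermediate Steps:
w(F, L) = -8 + 4*F (w(F, L) = 4*(-2 + F) = -8 + 4*F)
A(6)/w(-87, 51) = 6/(-8 + 4*(-87)) = 6/(-8 - 348) = 6/(-356) = 6*(-1/356) = -3/178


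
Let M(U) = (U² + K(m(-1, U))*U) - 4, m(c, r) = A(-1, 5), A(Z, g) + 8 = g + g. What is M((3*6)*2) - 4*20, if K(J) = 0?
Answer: 1212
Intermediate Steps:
A(Z, g) = -8 + 2*g (A(Z, g) = -8 + (g + g) = -8 + 2*g)
m(c, r) = 2 (m(c, r) = -8 + 2*5 = -8 + 10 = 2)
M(U) = -4 + U² (M(U) = (U² + 0*U) - 4 = (U² + 0) - 4 = U² - 4 = -4 + U²)
M((3*6)*2) - 4*20 = (-4 + ((3*6)*2)²) - 4*20 = (-4 + (18*2)²) - 80 = (-4 + 36²) - 80 = (-4 + 1296) - 80 = 1292 - 80 = 1212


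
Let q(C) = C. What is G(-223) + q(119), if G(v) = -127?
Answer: -8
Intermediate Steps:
G(-223) + q(119) = -127 + 119 = -8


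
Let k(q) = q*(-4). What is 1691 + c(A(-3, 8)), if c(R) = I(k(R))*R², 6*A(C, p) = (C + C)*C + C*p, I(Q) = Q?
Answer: 1695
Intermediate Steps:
k(q) = -4*q
A(C, p) = C²/3 + C*p/6 (A(C, p) = ((C + C)*C + C*p)/6 = ((2*C)*C + C*p)/6 = (2*C² + C*p)/6 = C²/3 + C*p/6)
c(R) = -4*R³ (c(R) = (-4*R)*R² = -4*R³)
1691 + c(A(-3, 8)) = 1691 - 4*(-(8 + 2*(-3))³/8) = 1691 - 4*(-(8 - 6)³/8) = 1691 - 4*((⅙)*(-3)*2)³ = 1691 - 4*(-1)³ = 1691 - 4*(-1) = 1691 + 4 = 1695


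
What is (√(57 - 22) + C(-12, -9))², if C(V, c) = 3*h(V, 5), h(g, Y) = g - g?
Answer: 35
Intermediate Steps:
h(g, Y) = 0
C(V, c) = 0 (C(V, c) = 3*0 = 0)
(√(57 - 22) + C(-12, -9))² = (√(57 - 22) + 0)² = (√35 + 0)² = (√35)² = 35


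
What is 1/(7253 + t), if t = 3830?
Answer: 1/11083 ≈ 9.0228e-5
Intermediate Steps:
1/(7253 + t) = 1/(7253 + 3830) = 1/11083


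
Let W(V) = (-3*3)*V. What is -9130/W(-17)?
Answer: -9130/153 ≈ -59.673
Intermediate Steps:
W(V) = -9*V
-9130/W(-17) = -9130/((-9*(-17))) = -9130/153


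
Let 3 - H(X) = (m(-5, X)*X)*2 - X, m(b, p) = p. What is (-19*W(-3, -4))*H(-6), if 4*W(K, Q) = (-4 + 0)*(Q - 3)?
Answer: 9975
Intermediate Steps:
W(K, Q) = 3 - Q (W(K, Q) = ((-4 + 0)*(Q - 3))/4 = (-4*(-3 + Q))/4 = (12 - 4*Q)/4 = 3 - Q)
H(X) = 3 + X - 2*X² (H(X) = 3 - ((X*X)*2 - X) = 3 - (X²*2 - X) = 3 - (2*X² - X) = 3 - (-X + 2*X²) = 3 + (X - 2*X²) = 3 + X - 2*X²)
(-19*W(-3, -4))*H(-6) = (-19*(3 - 1*(-4)))*(3 - 6 - 2*(-6)²) = (-19*(3 + 4))*(3 - 6 - 2*36) = (-19*7)*(3 - 6 - 72) = -133*(-75) = 9975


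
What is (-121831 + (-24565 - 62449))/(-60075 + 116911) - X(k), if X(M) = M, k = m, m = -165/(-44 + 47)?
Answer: 224395/4372 ≈ 51.326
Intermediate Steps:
m = -55 (m = -165/3 = -165*⅓ = -55)
k = -55
(-121831 + (-24565 - 62449))/(-60075 + 116911) - X(k) = (-121831 + (-24565 - 62449))/(-60075 + 116911) - 1*(-55) = (-121831 - 87014)/56836 + 55 = -208845*1/56836 + 55 = -16065/4372 + 55 = 224395/4372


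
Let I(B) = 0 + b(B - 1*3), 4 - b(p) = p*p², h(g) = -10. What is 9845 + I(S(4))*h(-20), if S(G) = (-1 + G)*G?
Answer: 17095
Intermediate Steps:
S(G) = G*(-1 + G)
b(p) = 4 - p³ (b(p) = 4 - p*p² = 4 - p³)
I(B) = 4 - (-3 + B)³ (I(B) = 0 + (4 - (B - 1*3)³) = 0 + (4 - (B - 3)³) = 0 + (4 - (-3 + B)³) = 4 - (-3 + B)³)
9845 + I(S(4))*h(-20) = 9845 + (4 - (-3 + 4*(-1 + 4))³)*(-10) = 9845 + (4 - (-3 + 4*3)³)*(-10) = 9845 + (4 - (-3 + 12)³)*(-10) = 9845 + (4 - 1*9³)*(-10) = 9845 + (4 - 1*729)*(-10) = 9845 + (4 - 729)*(-10) = 9845 - 725*(-10) = 9845 + 7250 = 17095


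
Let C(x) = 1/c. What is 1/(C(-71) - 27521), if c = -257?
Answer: -257/7072898 ≈ -3.6336e-5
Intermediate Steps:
C(x) = -1/257 (C(x) = 1/(-257) = -1/257)
1/(C(-71) - 27521) = 1/(-1/257 - 27521) = 1/(-7072898/257) = -257/7072898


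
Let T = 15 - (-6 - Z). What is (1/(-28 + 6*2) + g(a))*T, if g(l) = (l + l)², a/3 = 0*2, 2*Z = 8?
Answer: -25/16 ≈ -1.5625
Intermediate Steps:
Z = 4 (Z = (½)*8 = 4)
a = 0 (a = 3*(0*2) = 3*0 = 0)
g(l) = 4*l² (g(l) = (2*l)² = 4*l²)
T = 25 (T = 15 - (-6 - 1*4) = 15 - (-6 - 4) = 15 - 1*(-10) = 15 + 10 = 25)
(1/(-28 + 6*2) + g(a))*T = (1/(-28 + 6*2) + 4*0²)*25 = (1/(-28 + 12) + 4*0)*25 = (1/(-16) + 0)*25 = (-1/16 + 0)*25 = -1/16*25 = -25/16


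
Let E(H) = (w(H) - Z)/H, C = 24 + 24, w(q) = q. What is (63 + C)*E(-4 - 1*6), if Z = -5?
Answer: 111/2 ≈ 55.500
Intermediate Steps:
C = 48
E(H) = (5 + H)/H (E(H) = (H - 1*(-5))/H = (H + 5)/H = (5 + H)/H)
(63 + C)*E(-4 - 1*6) = (63 + 48)*((5 + (-4 - 1*6))/(-4 - 1*6)) = 111*((5 + (-4 - 6))/(-4 - 6)) = 111*((5 - 10)/(-10)) = 111*(-⅒*(-5)) = 111*(½) = 111/2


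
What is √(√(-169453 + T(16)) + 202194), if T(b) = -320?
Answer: √(202194 + I*√169773) ≈ 449.66 + 0.458*I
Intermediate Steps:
√(√(-169453 + T(16)) + 202194) = √(√(-169453 - 320) + 202194) = √(√(-169773) + 202194) = √(I*√169773 + 202194) = √(202194 + I*√169773)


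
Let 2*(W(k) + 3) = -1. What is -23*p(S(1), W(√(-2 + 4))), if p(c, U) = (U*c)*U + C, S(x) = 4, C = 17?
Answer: -1518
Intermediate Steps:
W(k) = -7/2 (W(k) = -3 + (½)*(-1) = -3 - ½ = -7/2)
p(c, U) = 17 + c*U² (p(c, U) = (U*c)*U + 17 = c*U² + 17 = 17 + c*U²)
-23*p(S(1), W(√(-2 + 4))) = -23*(17 + 4*(-7/2)²) = -23*(17 + 4*(49/4)) = -23*(17 + 49) = -23*66 = -1518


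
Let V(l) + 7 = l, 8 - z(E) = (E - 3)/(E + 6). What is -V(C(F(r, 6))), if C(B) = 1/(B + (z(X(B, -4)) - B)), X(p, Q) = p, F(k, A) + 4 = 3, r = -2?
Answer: 303/44 ≈ 6.8864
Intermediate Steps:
F(k, A) = -1 (F(k, A) = -4 + 3 = -1)
z(E) = 8 - (-3 + E)/(6 + E) (z(E) = 8 - (E - 3)/(E + 6) = 8 - (-3 + E)/(6 + E))
C(B) = (6 + B)/(51 + 7*B) (C(B) = 1/(B + ((51 + 7*B)/(6 + B) - B)) = 1/(B + (-B + (51 + 7*B)/(6 + B))) = 1/((51 + 7*B)/(6 + B)) = (6 + B)/(51 + 7*B))
V(l) = -7 + l
-V(C(F(r, 6))) = -(-7 + (6 - 1)/(51 + 7*(-1))) = -(-7 + 5/(51 - 7)) = -(-7 + 5/44) = -1*(-303/44) = 303/44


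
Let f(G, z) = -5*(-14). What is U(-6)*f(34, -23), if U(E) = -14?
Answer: -980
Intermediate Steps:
f(G, z) = 70
U(-6)*f(34, -23) = -14*70 = -980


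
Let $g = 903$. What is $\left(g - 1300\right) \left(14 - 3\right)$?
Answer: $-4367$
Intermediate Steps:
$\left(g - 1300\right) \left(14 - 3\right) = \left(903 - 1300\right) \left(14 - 3\right) = \left(-397\right) 11 = -4367$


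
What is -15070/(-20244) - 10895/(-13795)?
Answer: 42844903/27926598 ≈ 1.5342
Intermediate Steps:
-15070/(-20244) - 10895/(-13795) = -15070*(-1/20244) - 10895*(-1/13795) = 7535/10122 + 2179/2759 = 42844903/27926598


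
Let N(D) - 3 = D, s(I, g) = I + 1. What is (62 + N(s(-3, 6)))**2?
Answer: 3969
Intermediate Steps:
s(I, g) = 1 + I
N(D) = 3 + D
(62 + N(s(-3, 6)))**2 = (62 + (3 + (1 - 3)))**2 = (62 + (3 - 2))**2 = (62 + 1)**2 = 63**2 = 3969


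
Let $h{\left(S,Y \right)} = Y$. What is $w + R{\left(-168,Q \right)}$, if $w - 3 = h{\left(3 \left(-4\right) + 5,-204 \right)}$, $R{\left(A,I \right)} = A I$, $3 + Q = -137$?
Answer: $23319$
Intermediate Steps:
$Q = -140$ ($Q = -3 - 137 = -140$)
$w = -201$ ($w = 3 - 204 = -201$)
$w + R{\left(-168,Q \right)} = -201 - -23520 = -201 + 23520 = 23319$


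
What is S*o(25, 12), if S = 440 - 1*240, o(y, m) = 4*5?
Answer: 4000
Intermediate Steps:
o(y, m) = 20
S = 200 (S = 440 - 240 = 200)
S*o(25, 12) = 200*20 = 4000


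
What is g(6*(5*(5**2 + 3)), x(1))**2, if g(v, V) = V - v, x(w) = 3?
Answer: 700569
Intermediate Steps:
g(6*(5*(5**2 + 3)), x(1))**2 = (3 - 6*5*(5**2 + 3))**2 = (3 - 6*5*(25 + 3))**2 = (3 - 6*5*28)**2 = (3 - 6*140)**2 = (3 - 1*840)**2 = (3 - 840)**2 = (-837)**2 = 700569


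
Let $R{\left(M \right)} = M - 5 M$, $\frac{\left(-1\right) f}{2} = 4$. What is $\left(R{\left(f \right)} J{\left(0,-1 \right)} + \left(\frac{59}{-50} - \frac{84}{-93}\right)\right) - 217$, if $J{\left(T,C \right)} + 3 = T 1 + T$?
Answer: $- \frac{485579}{1550} \approx -313.28$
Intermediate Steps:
$f = -8$ ($f = \left(-2\right) 4 = -8$)
$J{\left(T,C \right)} = -3 + 2 T$ ($J{\left(T,C \right)} = -3 + \left(T 1 + T\right) = -3 + \left(T + T\right) = -3 + 2 T$)
$R{\left(M \right)} = - 4 M$
$\left(R{\left(f \right)} J{\left(0,-1 \right)} + \left(\frac{59}{-50} - \frac{84}{-93}\right)\right) - 217 = \left(\left(-4\right) \left(-8\right) \left(-3 + 2 \cdot 0\right) + \left(\frac{59}{-50} - \frac{84}{-93}\right)\right) - 217 = \left(32 \left(-3 + 0\right) + \left(59 \left(- \frac{1}{50}\right) - - \frac{28}{31}\right)\right) - 217 = \left(32 \left(-3\right) + \left(- \frac{59}{50} + \frac{28}{31}\right)\right) - 217 = \left(-96 - \frac{429}{1550}\right) - 217 = - \frac{149229}{1550} - 217 = - \frac{485579}{1550}$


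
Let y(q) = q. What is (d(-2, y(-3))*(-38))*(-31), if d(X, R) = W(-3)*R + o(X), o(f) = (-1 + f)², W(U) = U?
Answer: 21204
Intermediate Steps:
d(X, R) = (-1 + X)² - 3*R (d(X, R) = -3*R + (-1 + X)² = (-1 + X)² - 3*R)
(d(-2, y(-3))*(-38))*(-31) = (((-1 - 2)² - 3*(-3))*(-38))*(-31) = (((-3)² + 9)*(-38))*(-31) = ((9 + 9)*(-38))*(-31) = (18*(-38))*(-31) = -684*(-31) = 21204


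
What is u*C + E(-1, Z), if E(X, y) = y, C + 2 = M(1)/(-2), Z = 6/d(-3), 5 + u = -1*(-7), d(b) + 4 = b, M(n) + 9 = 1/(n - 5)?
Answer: 123/28 ≈ 4.3929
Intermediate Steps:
M(n) = -9 + 1/(-5 + n) (M(n) = -9 + 1/(n - 5) = -9 + 1/(-5 + n))
d(b) = -4 + b
u = 2 (u = -5 - 1*(-7) = -5 + 7 = 2)
Z = -6/7 (Z = 6/(-4 - 3) = 6/(-7) = 6*(-⅐) = -6/7 ≈ -0.85714)
C = 21/8 (C = -2 + ((46 - 9*1)/(-5 + 1))/(-2) = -2 + ((46 - 9)/(-4))*(-½) = -2 - ¼*37*(-½) = -2 - 37/4*(-½) = -2 + 37/8 = 21/8 ≈ 2.6250)
u*C + E(-1, Z) = 2*(21/8) - 6/7 = 21/4 - 6/7 = 123/28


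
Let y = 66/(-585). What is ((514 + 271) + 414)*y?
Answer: -26378/195 ≈ -135.27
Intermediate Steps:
y = -22/195 (y = 66*(-1/585) = -22/195 ≈ -0.11282)
((514 + 271) + 414)*y = ((514 + 271) + 414)*(-22/195) = (785 + 414)*(-22/195) = 1199*(-22/195) = -26378/195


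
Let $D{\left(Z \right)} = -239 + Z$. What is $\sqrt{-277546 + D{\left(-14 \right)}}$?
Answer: $i \sqrt{277799} \approx 527.07 i$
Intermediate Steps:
$\sqrt{-277546 + D{\left(-14 \right)}} = \sqrt{-277546 - 253} = \sqrt{-277799} = i \sqrt{277799}$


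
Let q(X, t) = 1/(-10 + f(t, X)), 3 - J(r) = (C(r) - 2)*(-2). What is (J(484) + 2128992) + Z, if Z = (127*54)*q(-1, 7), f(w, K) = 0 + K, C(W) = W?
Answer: 23422691/11 ≈ 2.1293e+6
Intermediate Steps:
f(w, K) = K
J(r) = -1 + 2*r (J(r) = 3 - (r - 2)*(-2) = 3 - (-2 + r)*(-2) = 3 - (4 - 2*r) = 3 + (-4 + 2*r) = -1 + 2*r)
q(X, t) = 1/(-10 + X)
Z = -6858/11 (Z = (127*54)/(-10 - 1) = 6858/(-11) = 6858*(-1/11) = -6858/11 ≈ -623.45)
(J(484) + 2128992) + Z = ((-1 + 2*484) + 2128992) - 6858/11 = ((-1 + 968) + 2128992) - 6858/11 = (967 + 2128992) - 6858/11 = 2129959 - 6858/11 = 23422691/11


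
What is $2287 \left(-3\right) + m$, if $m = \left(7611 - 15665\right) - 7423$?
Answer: $-22338$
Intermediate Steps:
$m = -15477$ ($m = -8054 - 7423 = -15477$)
$2287 \left(-3\right) + m = 2287 \left(-3\right) - 15477 = -6861 - 15477 = -22338$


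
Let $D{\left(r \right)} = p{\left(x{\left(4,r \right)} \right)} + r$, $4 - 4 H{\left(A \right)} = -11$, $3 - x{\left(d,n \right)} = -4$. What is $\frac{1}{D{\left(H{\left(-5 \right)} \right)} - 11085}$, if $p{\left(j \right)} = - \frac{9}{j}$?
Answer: $- \frac{28}{310311} \approx -9.0232 \cdot 10^{-5}$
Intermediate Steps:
$x{\left(d,n \right)} = 7$ ($x{\left(d,n \right)} = 3 - -4 = 3 + 4 = 7$)
$H{\left(A \right)} = \frac{15}{4}$ ($H{\left(A \right)} = 1 - - \frac{11}{4} = 1 + \frac{11}{4} = \frac{15}{4}$)
$D{\left(r \right)} = - \frac{9}{7} + r$
$\frac{1}{D{\left(H{\left(-5 \right)} \right)} - 11085} = \frac{1}{\left(- \frac{9}{7} + \frac{15}{4}\right) - 11085} = \frac{1}{\frac{69}{28} - 11085} = \frac{1}{- \frac{310311}{28}} = - \frac{28}{310311}$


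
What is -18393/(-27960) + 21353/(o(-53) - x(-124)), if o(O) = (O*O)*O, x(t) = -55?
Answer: 356708861/693510520 ≈ 0.51435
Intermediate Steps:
o(O) = O³ (o(O) = O²*O = O³)
-18393/(-27960) + 21353/(o(-53) - x(-124)) = -18393/(-27960) + 21353/((-53)³ - 1*(-55)) = -18393*(-1/27960) + 21353/(-148877 + 55) = 6131/9320 + 21353/(-148822) = 6131/9320 + 21353*(-1/148822) = 6131/9320 - 21353/148822 = 356708861/693510520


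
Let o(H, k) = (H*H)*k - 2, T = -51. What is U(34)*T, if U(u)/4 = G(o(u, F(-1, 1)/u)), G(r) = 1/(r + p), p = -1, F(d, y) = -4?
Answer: 204/139 ≈ 1.4676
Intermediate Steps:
o(H, k) = -2 + k*H² (o(H, k) = H²*k - 2 = k*H² - 2 = -2 + k*H²)
G(r) = 1/(-1 + r) (G(r) = 1/(r - 1) = 1/(-1 + r))
U(u) = 4/(-3 - 4*u) (U(u) = 4/(-1 + (-2 + (-4/u)*u²)) = 4/(-1 + (-2 - 4*u)) = 4/(-3 - 4*u))
U(34)*T = (4/(-3 - 4*34))*(-51) = (4/(-3 - 136))*(-51) = (4/(-139))*(-51) = (4*(-1/139))*(-51) = -4/139*(-51) = 204/139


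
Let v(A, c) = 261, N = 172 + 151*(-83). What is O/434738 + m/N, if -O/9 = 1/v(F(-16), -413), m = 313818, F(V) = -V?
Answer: -3956429693197/155840096122 ≈ -25.388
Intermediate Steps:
N = -12361 (N = 172 - 12533 = -12361)
O = -1/29 (O = -9/261 = -9*1/261 = -1/29 ≈ -0.034483)
O/434738 + m/N = -1/29/434738 + 313818/(-12361) = -1/29*1/434738 + 313818*(-1/12361) = -1/12607402 - 313818/12361 = -3956429693197/155840096122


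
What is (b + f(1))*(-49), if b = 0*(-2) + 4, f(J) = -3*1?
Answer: -49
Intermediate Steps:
f(J) = -3
b = 4 (b = 0 + 4 = 4)
(b + f(1))*(-49) = (4 - 3)*(-49) = 1*(-49) = -49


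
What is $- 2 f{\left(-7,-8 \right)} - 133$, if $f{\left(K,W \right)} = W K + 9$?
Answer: $-263$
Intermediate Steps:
$f{\left(K,W \right)} = 9 + K W$ ($f{\left(K,W \right)} = K W + 9 = 9 + K W$)
$- 2 f{\left(-7,-8 \right)} - 133 = - 2 \left(9 - -56\right) - 133 = - 2 \left(9 + 56\right) - 133 = \left(-2\right) 65 - 133 = -130 - 133 = -263$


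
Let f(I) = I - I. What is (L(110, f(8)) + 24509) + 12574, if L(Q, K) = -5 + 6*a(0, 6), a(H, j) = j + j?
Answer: 37150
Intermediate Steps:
f(I) = 0
a(H, j) = 2*j
L(Q, K) = 67 (L(Q, K) = -5 + 6*(2*6) = -5 + 6*12 = -5 + 72 = 67)
(L(110, f(8)) + 24509) + 12574 = (67 + 24509) + 12574 = 24576 + 12574 = 37150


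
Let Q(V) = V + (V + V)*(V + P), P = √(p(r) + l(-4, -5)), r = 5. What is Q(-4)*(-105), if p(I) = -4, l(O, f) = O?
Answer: -2940 + 1680*I*√2 ≈ -2940.0 + 2375.9*I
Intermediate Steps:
P = 2*I*√2 (P = √(-4 - 4) = √(-8) = 2*I*√2 ≈ 2.8284*I)
Q(V) = V + 2*V*(V + 2*I*√2) (Q(V) = V + (V + V)*(V + 2*I*√2) = V + (2*V)*(V + 2*I*√2) = V + 2*V*(V + 2*I*√2))
Q(-4)*(-105) = -4*(1 + 2*(-4) + 4*I*√2)*(-105) = -4*(1 - 8 + 4*I*√2)*(-105) = -4*(-7 + 4*I*√2)*(-105) = (28 - 16*I*√2)*(-105) = -2940 + 1680*I*√2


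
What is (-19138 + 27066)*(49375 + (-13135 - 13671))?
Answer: 178927032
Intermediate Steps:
(-19138 + 27066)*(49375 + (-13135 - 13671)) = 7928*(49375 - 26806) = 7928*22569 = 178927032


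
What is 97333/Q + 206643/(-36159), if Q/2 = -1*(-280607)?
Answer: -37483826885/6764312342 ≈ -5.5414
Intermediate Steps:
Q = 561214 (Q = 2*(-1*(-280607)) = 2*280607 = 561214)
97333/Q + 206643/(-36159) = 97333/561214 + 206643/(-36159) = 97333*(1/561214) + 206643*(-1/36159) = 97333/561214 - 68881/12053 = -37483826885/6764312342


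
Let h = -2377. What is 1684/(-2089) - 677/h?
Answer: -2588615/4965553 ≈ -0.52131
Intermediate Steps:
1684/(-2089) - 677/h = 1684/(-2089) - 677/(-2377) = 1684*(-1/2089) - 677*(-1/2377) = -1684/2089 + 677/2377 = -2588615/4965553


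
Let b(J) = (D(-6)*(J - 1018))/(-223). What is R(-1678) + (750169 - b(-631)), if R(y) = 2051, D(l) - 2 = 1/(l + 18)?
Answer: 2012899495/2676 ≈ 7.5221e+5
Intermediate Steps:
D(l) = 2 + 1/(18 + l) (D(l) = 2 + 1/(l + 18) = 2 + 1/(18 + l))
b(J) = 12725/1338 - 25*J/2676 (b(J) = (((37 + 2*(-6))/(18 - 6))*(J - 1018))/(-223) = (((37 - 12)/12)*(-1018 + J))*(-1/223) = (((1/12)*25)*(-1018 + J))*(-1/223) = (25*(-1018 + J)/12)*(-1/223) = (-12725/6 + 25*J/12)*(-1/223) = 12725/1338 - 25*J/2676)
R(-1678) + (750169 - b(-631)) = 2051 + (750169 - (12725/1338 - 25/2676*(-631))) = 2051 + (750169 - (12725/1338 + 15775/2676)) = 2051 + (750169 - 1*41225/2676) = 2051 + (750169 - 41225/2676) = 2051 + 2007411019/2676 = 2012899495/2676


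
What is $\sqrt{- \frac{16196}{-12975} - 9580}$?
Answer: $\frac{4 i \sqrt{4031472111}}{2595} \approx 97.871 i$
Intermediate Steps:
$\sqrt{- \frac{16196}{-12975} - 9580} = \sqrt{\left(-16196\right) \left(- \frac{1}{12975}\right) - 9580} = \sqrt{\frac{16196}{12975} - 9580} = \sqrt{- \frac{124284304}{12975}} = \frac{4 i \sqrt{4031472111}}{2595}$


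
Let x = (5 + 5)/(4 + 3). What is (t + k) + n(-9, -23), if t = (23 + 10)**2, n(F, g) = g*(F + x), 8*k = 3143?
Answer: 92737/56 ≈ 1656.0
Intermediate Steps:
k = 3143/8 (k = (1/8)*3143 = 3143/8 ≈ 392.88)
x = 10/7 ≈ 1.4286
n(F, g) = g*(10/7 + F) (n(F, g) = g*(F + 10/7) = g*(10/7 + F))
t = 1089 (t = 33**2 = 1089)
(t + k) + n(-9, -23) = (1089 + 3143/8) + (1/7)*(-23)*(10 + 7*(-9)) = 11855/8 + (1/7)*(-23)*(10 - 63) = 11855/8 + (1/7)*(-23)*(-53) = 11855/8 + 1219/7 = 92737/56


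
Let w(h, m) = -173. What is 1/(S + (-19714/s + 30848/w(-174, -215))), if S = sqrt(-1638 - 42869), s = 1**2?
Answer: -595357010/11844359526903 - 29929*I*sqrt(44507)/11844359526903 ≈ -5.0265e-5 - 5.3308e-7*I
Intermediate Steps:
s = 1
S = I*sqrt(44507) (S = sqrt(-44507) = I*sqrt(44507) ≈ 210.97*I)
1/(S + (-19714/s + 30848/w(-174, -215))) = 1/(I*sqrt(44507) + (-19714/1 + 30848/(-173))) = 1/(I*sqrt(44507) + (-19714*1 + 30848*(-1/173))) = 1/(I*sqrt(44507) + (-19714 - 30848/173)) = 1/(I*sqrt(44507) - 3441370/173) = 1/(-3441370/173 + I*sqrt(44507))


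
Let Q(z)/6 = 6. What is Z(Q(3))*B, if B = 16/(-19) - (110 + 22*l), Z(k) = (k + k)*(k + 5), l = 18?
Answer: -28427760/19 ≈ -1.4962e+6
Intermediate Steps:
Q(z) = 36 (Q(z) = 6*6 = 36)
Z(k) = 2*k*(5 + k) (Z(k) = (2*k)*(5 + k) = 2*k*(5 + k))
B = -9630/19 (B = 16/(-19) - 22/(1/(18 + 5)) = 16*(-1/19) - 22/(1/23) = -16/19 - 22/1/23 = -16/19 - 22*23 = -16/19 - 506 = -9630/19 ≈ -506.84)
Z(Q(3))*B = (2*36*(5 + 36))*(-9630/19) = (2*36*41)*(-9630/19) = 2952*(-9630/19) = -28427760/19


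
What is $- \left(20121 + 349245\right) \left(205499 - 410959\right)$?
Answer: $75889938360$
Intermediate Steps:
$- \left(20121 + 349245\right) \left(205499 - 410959\right) = - 369366 \left(-205460\right) = \left(-1\right) \left(-75889938360\right) = 75889938360$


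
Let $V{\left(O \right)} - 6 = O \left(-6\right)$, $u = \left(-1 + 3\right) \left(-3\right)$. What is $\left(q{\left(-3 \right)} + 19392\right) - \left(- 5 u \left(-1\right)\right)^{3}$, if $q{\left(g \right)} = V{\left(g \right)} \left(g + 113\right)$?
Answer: $49032$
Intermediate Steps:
$u = -6$ ($u = 2 \left(-3\right) = -6$)
$V{\left(O \right)} = 6 - 6 O$ ($V{\left(O \right)} = 6 + O \left(-6\right) = 6 - 6 O$)
$q{\left(g \right)} = \left(6 - 6 g\right) \left(113 + g\right)$ ($q{\left(g \right)} = \left(6 - 6 g\right) \left(g + 113\right) = \left(6 - 6 g\right) \left(113 + g\right)$)
$\left(q{\left(-3 \right)} + 19392\right) - \left(- 5 u \left(-1\right)\right)^{3} = \left(- 6 \left(-1 - 3\right) \left(113 - 3\right) + 19392\right) - \left(\left(-5\right) \left(-6\right) \left(-1\right)\right)^{3} = \left(\left(-6\right) \left(-4\right) 110 + 19392\right) - \left(30 \left(-1\right)\right)^{3} = \left(2640 + 19392\right) - \left(-30\right)^{3} = 22032 - -27000 = 22032 + 27000 = 49032$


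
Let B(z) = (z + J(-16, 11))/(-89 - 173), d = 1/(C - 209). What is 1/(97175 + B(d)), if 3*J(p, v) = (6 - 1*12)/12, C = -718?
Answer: 485748/47202562211 ≈ 1.0291e-5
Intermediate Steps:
d = -1/927 (d = 1/(-718 - 209) = 1/(-927) = -1/927 ≈ -0.0010787)
J(p, v) = -⅙ (J(p, v) = ((6 - 1*12)/12)/3 = ((6 - 12)*(1/12))/3 = (-6*1/12)/3 = (⅓)*(-½) = -⅙)
B(z) = 1/1572 - z/262 (B(z) = (z - ⅙)/(-89 - 173) = (-⅙ + z)/(-262) = (-⅙ + z)*(-1/262) = 1/1572 - z/262)
1/(97175 + B(d)) = 1/(97175 + (1/1572 - 1/262*(-1/927))) = 1/(97175 + (1/1572 + 1/242874)) = 1/(97175 + 311/485748) = 1/(47202562211/485748) = 485748/47202562211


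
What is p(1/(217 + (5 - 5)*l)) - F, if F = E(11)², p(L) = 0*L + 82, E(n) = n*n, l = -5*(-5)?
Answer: -14559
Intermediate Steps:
l = 25
E(n) = n²
p(L) = 82 (p(L) = 0 + 82 = 82)
F = 14641 (F = (11²)² = 121² = 14641)
p(1/(217 + (5 - 5)*l)) - F = 82 - 1*14641 = 82 - 14641 = -14559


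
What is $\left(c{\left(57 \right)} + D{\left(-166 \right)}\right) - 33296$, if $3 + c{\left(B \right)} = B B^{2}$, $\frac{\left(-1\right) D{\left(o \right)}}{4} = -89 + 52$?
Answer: $152042$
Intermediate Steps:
$D{\left(o \right)} = 148$ ($D{\left(o \right)} = - 4 \left(-89 + 52\right) = \left(-4\right) \left(-37\right) = 148$)
$c{\left(B \right)} = -3 + B^{3}$ ($c{\left(B \right)} = -3 + B B^{2} = -3 + B^{3}$)
$\left(c{\left(57 \right)} + D{\left(-166 \right)}\right) - 33296 = \left(\left(-3 + 57^{3}\right) + 148\right) - 33296 = \left(\left(-3 + 185193\right) + 148\right) - 33296 = \left(185190 + 148\right) - 33296 = 185338 - 33296 = 152042$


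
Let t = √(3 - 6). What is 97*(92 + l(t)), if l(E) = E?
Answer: 8924 + 97*I*√3 ≈ 8924.0 + 168.01*I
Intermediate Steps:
t = I*√3 (t = √(-3) = I*√3 ≈ 1.732*I)
97*(92 + l(t)) = 97*(92 + I*√3) = 8924 + 97*I*√3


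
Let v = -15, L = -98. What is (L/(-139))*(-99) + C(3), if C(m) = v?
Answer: -11787/139 ≈ -84.799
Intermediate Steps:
C(m) = -15
(L/(-139))*(-99) + C(3) = -98/(-139)*(-99) - 15 = -98*(-1/139)*(-99) - 15 = (98/139)*(-99) - 15 = -9702/139 - 15 = -11787/139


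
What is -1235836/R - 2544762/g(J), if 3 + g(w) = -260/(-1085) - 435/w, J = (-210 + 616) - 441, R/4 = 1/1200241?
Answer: -388995972922508/1049 ≈ -3.7083e+11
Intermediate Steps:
R = 4/1200241 ≈ 3.3327e-6
J = -35 (J = 406 - 441 = -35)
g(w) = -599/217 - 435/w (g(w) = -3 + (-260/(-1085) - 435/w) = -3 + (-260*(-1/1085) - 435/w) = -3 + (52/217 - 435/w) = -599/217 - 435/w)
-1235836/R - 2544762/g(J) = -1235836/4/1200241 - 2544762/(-599/217 - 435/(-35)) = -1235836*1200241/4 - 2544762/(-599/217 - 435*(-1/35)) = -370825259119 - 2544762/(-599/217 + 87/7) = -370825259119 - 2544762/2098/217 = -370825259119 - 2544762*217/2098 = -370825259119 - 276106677/1049 = -388995972922508/1049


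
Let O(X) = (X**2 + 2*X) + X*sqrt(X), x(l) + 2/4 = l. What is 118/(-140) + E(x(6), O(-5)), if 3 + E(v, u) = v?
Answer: 58/35 ≈ 1.6571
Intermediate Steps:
x(l) = -1/2 + l
O(X) = X**2 + X**(3/2) + 2*X (O(X) = (X**2 + 2*X) + X**(3/2) = X**2 + X**(3/2) + 2*X)
E(v, u) = -3 + v
118/(-140) + E(x(6), O(-5)) = 118/(-140) + (-3 + (-1/2 + 6)) = -1/140*118 + (-3 + 11/2) = -59/70 + 5/2 = 58/35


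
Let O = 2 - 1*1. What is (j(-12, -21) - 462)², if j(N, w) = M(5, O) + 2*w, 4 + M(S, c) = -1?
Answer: 259081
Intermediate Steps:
O = 1 (O = 2 - 1 = 1)
M(S, c) = -5 (M(S, c) = -4 - 1 = -5)
j(N, w) = -5 + 2*w
(j(-12, -21) - 462)² = ((-5 + 2*(-21)) - 462)² = ((-5 - 42) - 462)² = (-47 - 462)² = (-509)² = 259081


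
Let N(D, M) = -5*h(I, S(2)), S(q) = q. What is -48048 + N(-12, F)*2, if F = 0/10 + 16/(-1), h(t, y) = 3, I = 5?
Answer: -48078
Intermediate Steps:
F = -16 (F = 0*(1/10) + 16*(-1) = 0 - 16 = -16)
N(D, M) = -15 (N(D, M) = -5*3 = -15)
-48048 + N(-12, F)*2 = -48048 - 15*2 = -48048 - 30 = -48078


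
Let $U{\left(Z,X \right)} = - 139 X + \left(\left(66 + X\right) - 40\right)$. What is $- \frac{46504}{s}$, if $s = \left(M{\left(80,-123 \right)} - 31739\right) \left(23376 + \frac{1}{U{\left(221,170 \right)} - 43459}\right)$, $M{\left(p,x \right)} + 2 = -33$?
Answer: $\frac{1555396036}{24842355215329} \approx 6.2611 \cdot 10^{-5}$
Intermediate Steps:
$M{\left(p,x \right)} = -35$ ($M{\left(p,x \right)} = -2 - 33 = -35$)
$U{\left(Z,X \right)} = 26 - 138 X$ ($U{\left(Z,X \right)} = - 139 X + \left(26 + X\right) = 26 - 138 X$)
$s = - \frac{49684710430658}{66893}$ ($s = \left(-35 - 31739\right) \left(23376 + \frac{1}{\left(26 - 23460\right) - 43459}\right) = - 31774 \left(23376 + \frac{1}{\left(26 - 23460\right) - 43459}\right) = - 31774 \left(23376 + \frac{1}{-23434 - 43459}\right) = - 31774 \left(23376 + \frac{1}{-66893}\right) = - 31774 \left(23376 - \frac{1}{66893}\right) = \left(-31774\right) \frac{1563690767}{66893} = - \frac{49684710430658}{66893} \approx -7.4275 \cdot 10^{8}$)
$- \frac{46504}{s} = - \frac{46504}{- \frac{49684710430658}{66893}} = \left(-46504\right) \left(- \frac{66893}{49684710430658}\right) = \frac{1555396036}{24842355215329}$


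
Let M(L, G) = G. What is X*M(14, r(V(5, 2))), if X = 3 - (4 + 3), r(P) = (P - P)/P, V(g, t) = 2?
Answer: 0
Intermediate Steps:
r(P) = 0 (r(P) = 0/P = 0)
X = -4 (X = 3 - 1*7 = 3 - 7 = -4)
X*M(14, r(V(5, 2))) = -4*0 = 0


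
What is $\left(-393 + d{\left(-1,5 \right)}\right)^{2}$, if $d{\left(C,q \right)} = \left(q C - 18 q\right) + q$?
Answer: $233289$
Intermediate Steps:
$d{\left(C,q \right)} = - 17 q + C q$ ($d{\left(C,q \right)} = \left(C q - 18 q\right) + q = \left(- 18 q + C q\right) + q = - 17 q + C q$)
$\left(-393 + d{\left(-1,5 \right)}\right)^{2} = \left(-393 + 5 \left(-17 - 1\right)\right)^{2} = \left(-393 + 5 \left(-18\right)\right)^{2} = \left(-393 - 90\right)^{2} = \left(-483\right)^{2} = 233289$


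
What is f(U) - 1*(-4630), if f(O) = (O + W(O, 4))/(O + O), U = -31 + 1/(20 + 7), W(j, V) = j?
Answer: 4631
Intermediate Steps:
U = -836/27 (U = -31 + 1/27 = -836/27 ≈ -30.963)
f(O) = 1 (f(O) = (O + O)/(O + O) = (2*O)/((2*O)) = (2*O)*(1/(2*O)) = 1)
f(U) - 1*(-4630) = 1 - 1*(-4630) = 1 + 4630 = 4631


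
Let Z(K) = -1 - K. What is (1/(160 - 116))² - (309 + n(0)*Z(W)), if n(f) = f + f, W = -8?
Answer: -598223/1936 ≈ -309.00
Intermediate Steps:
n(f) = 2*f
(1/(160 - 116))² - (309 + n(0)*Z(W)) = (1/(160 - 116))² - (309 + (2*0)*(-1 - 1*(-8))) = (1/44)² - (309 + 0*(-1 + 8)) = (1/44)² - (309 + 0*7) = 1/1936 - (309 + 0) = 1/1936 - 1*309 = 1/1936 - 309 = -598223/1936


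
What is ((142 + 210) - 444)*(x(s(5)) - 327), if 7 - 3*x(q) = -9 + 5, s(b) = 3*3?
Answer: 89240/3 ≈ 29747.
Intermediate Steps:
s(b) = 9
x(q) = 11/3 (x(q) = 7/3 - (-9 + 5)/3 = 7/3 - 1/3*(-4) = 7/3 + 4/3 = 11/3)
((142 + 210) - 444)*(x(s(5)) - 327) = ((142 + 210) - 444)*(11/3 - 327) = (352 - 444)*(-970/3) = -92*(-970/3) = 89240/3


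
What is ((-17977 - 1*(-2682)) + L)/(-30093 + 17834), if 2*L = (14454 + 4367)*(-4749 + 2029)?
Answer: 25611855/12259 ≈ 2089.2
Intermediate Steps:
L = -25596560 (L = ((14454 + 4367)*(-4749 + 2029))/2 = (18821*(-2720))/2 = (½)*(-51193120) = -25596560)
((-17977 - 1*(-2682)) + L)/(-30093 + 17834) = ((-17977 - 1*(-2682)) - 25596560)/(-30093 + 17834) = ((-17977 + 2682) - 25596560)/(-12259) = (-15295 - 25596560)*(-1/12259) = -25611855*(-1/12259) = 25611855/12259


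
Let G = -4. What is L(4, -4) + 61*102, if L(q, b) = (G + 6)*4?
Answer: 6230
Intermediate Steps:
L(q, b) = 8 (L(q, b) = (-4 + 6)*4 = 2*4 = 8)
L(4, -4) + 61*102 = 8 + 61*102 = 8 + 6222 = 6230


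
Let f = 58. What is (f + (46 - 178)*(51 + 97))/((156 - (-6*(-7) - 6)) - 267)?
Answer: 19478/147 ≈ 132.50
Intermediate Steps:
(f + (46 - 178)*(51 + 97))/((156 - (-6*(-7) - 6)) - 267) = (58 + (46 - 178)*(51 + 97))/((156 - (-6*(-7) - 6)) - 267) = (58 - 132*148)/((156 - (42 - 6)) - 267) = (58 - 19536)/((156 - 1*36) - 267) = -19478/((156 - 36) - 267) = -19478/(120 - 267) = -19478/(-147) = -19478*(-1/147) = 19478/147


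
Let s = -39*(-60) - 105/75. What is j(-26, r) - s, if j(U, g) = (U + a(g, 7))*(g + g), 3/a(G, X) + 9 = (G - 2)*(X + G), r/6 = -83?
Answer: 28915633477/1227455 ≈ 23557.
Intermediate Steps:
r = -498 (r = 6*(-83) = -498)
a(G, X) = 3/(-9 + (-2 + G)*(G + X)) (a(G, X) = 3/(-9 + (G - 2)*(X + G)) = 3/(-9 + (-2 + G)*(G + X)))
j(U, g) = 2*g*(U + 3/(-23 + g² + 5*g)) (j(U, g) = (U + 3/(-9 + g² - 2*g - 2*7 + g*7))*(g + g) = (U + 3/(-9 + g² - 2*g - 14 + 7*g))*(2*g) = (U + 3/(-23 + g² + 5*g))*(2*g) = 2*g*(U + 3/(-23 + g² + 5*g)))
s = 11693/5 (s = 2340 - 105*1/75 = 2340 - 7/5 = 11693/5 ≈ 2338.6)
j(-26, r) - s = 2*(-498)*(3 - 26*(-23 + (-498)² + 5*(-498)))/(-23 + (-498)² + 5*(-498)) - 1*11693/5 = 2*(-498)*(3 - 26*(-23 + 248004 - 2490))/(-23 + 248004 - 2490) - 11693/5 = 2*(-498)*(3 - 26*245491)/245491 - 11693/5 = 2*(-498)*(1/245491)*(3 - 6382766) - 11693/5 = 2*(-498)*(1/245491)*(-6382763) - 11693/5 = 6357231948/245491 - 11693/5 = 28915633477/1227455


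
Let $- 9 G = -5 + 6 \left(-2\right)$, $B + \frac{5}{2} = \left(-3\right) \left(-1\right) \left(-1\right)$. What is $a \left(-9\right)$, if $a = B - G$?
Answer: $\frac{133}{2} \approx 66.5$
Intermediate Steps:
$B = - \frac{11}{2}$ ($B = - \frac{5}{2} + \left(-3\right) \left(-1\right) \left(-1\right) = - \frac{5}{2} + 3 \left(-1\right) = - \frac{5}{2} - 3 = - \frac{11}{2} \approx -5.5$)
$G = \frac{17}{9}$ ($G = - \frac{-5 + 6 \left(-2\right)}{9} = - \frac{-5 - 12}{9} = \left(- \frac{1}{9}\right) \left(-17\right) = \frac{17}{9} \approx 1.8889$)
$a = - \frac{133}{18}$ ($a = - \frac{11}{2} - \frac{17}{9} = - \frac{133}{18} \approx -7.3889$)
$a \left(-9\right) = \left(- \frac{133}{18}\right) \left(-9\right) = \frac{133}{2}$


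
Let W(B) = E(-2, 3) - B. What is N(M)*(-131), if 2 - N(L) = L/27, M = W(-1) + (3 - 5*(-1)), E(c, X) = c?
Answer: -6157/27 ≈ -228.04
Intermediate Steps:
W(B) = -2 - B
M = 7 (M = (-2 - 1*(-1)) + (3 - 5*(-1)) = (-2 + 1) + (3 + 5) = -1 + 8 = 7)
N(L) = 2 - L/27
N(M)*(-131) = (2 - 1/27*7)*(-131) = (2 - 7/27)*(-131) = (47/27)*(-131) = -6157/27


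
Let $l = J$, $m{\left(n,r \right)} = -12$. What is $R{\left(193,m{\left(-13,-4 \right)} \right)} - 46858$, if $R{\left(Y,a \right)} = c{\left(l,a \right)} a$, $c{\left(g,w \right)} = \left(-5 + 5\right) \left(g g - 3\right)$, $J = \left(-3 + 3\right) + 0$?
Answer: $-46858$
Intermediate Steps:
$J = 0$ ($J = 0 + 0 = 0$)
$l = 0$
$c{\left(g,w \right)} = 0$ ($c{\left(g,w \right)} = 0 \left(g^{2} - 3\right) = 0 \left(-3 + g^{2}\right) = 0$)
$R{\left(Y,a \right)} = 0$ ($R{\left(Y,a \right)} = 0 a = 0$)
$R{\left(193,m{\left(-13,-4 \right)} \right)} - 46858 = 0 - 46858 = -46858$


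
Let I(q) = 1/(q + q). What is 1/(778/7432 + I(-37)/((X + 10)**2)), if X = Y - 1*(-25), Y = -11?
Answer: 39597696/4144255 ≈ 9.5548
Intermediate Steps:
I(q) = 1/(2*q)
X = 14 (X = -11 - 1*(-25) = -11 + 25 = 14)
1/(778/7432 + I(-37)/((X + 10)**2)) = 1/(778/7432 + ((1/2)/(-37))/((14 + 10)**2)) = 1/(778*(1/7432) + ((1/2)*(-1/37))/(24**2)) = 1/(389/3716 - 1/74/576) = 1/(389/3716 - 1/74*1/576) = 1/(389/3716 - 1/42624) = 1/(4144255/39597696) = 39597696/4144255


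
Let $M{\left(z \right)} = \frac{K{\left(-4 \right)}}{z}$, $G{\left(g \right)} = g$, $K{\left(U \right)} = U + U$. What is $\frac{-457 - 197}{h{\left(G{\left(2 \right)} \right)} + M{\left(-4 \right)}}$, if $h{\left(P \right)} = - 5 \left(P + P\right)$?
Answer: $\frac{109}{3} \approx 36.333$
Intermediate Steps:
$K{\left(U \right)} = 2 U$
$h{\left(P \right)} = - 10 P$ ($h{\left(P \right)} = - 5 \cdot 2 P = - 10 P$)
$M{\left(z \right)} = - \frac{8}{z}$ ($M{\left(z \right)} = \frac{2 \left(-4\right)}{z} = - \frac{8}{z}$)
$\frac{-457 - 197}{h{\left(G{\left(2 \right)} \right)} + M{\left(-4 \right)}} = \frac{-457 - 197}{\left(-10\right) 2 - \frac{8}{-4}} = - \frac{654}{-20 - -2} = - \frac{654}{-20 + 2} = - \frac{654}{-18} = \left(-654\right) \left(- \frac{1}{18}\right) = \frac{109}{3}$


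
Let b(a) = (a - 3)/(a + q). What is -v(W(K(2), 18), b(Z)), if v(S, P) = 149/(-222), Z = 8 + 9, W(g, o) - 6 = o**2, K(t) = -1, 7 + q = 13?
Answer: 149/222 ≈ 0.67117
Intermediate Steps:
q = 6 (q = -7 + 13 = 6)
W(g, o) = 6 + o**2
Z = 17
b(a) = (-3 + a)/(6 + a) (b(a) = (a - 3)/(a + 6) = (-3 + a)/(6 + a))
v(S, P) = -149/222 (v(S, P) = 149*(-1/222) = -149/222)
-v(W(K(2), 18), b(Z)) = -1*(-149/222) = 149/222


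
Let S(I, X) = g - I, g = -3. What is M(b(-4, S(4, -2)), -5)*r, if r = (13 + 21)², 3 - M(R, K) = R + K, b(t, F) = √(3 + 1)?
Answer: 6936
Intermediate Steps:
S(I, X) = -3 - I
b(t, F) = 2 (b(t, F) = √4 = 2)
M(R, K) = 3 - K - R (M(R, K) = 3 - (R + K) = 3 - (K + R) = 3 + (-K - R) = 3 - K - R)
r = 1156 (r = 34² = 1156)
M(b(-4, S(4, -2)), -5)*r = (3 - 1*(-5) - 1*2)*1156 = (3 + 5 - 2)*1156 = 6*1156 = 6936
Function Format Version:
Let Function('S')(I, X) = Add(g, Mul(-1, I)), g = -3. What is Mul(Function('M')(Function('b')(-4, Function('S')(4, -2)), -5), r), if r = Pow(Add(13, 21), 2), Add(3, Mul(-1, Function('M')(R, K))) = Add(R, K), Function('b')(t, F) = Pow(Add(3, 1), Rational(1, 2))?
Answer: 6936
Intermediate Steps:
Function('S')(I, X) = Add(-3, Mul(-1, I))
Function('b')(t, F) = 2 (Function('b')(t, F) = Pow(4, Rational(1, 2)) = 2)
Function('M')(R, K) = Add(3, Mul(-1, K), Mul(-1, R)) (Function('M')(R, K) = Add(3, Mul(-1, Add(R, K))) = Add(3, Mul(-1, Add(K, R))) = Add(3, Add(Mul(-1, K), Mul(-1, R))) = Add(3, Mul(-1, K), Mul(-1, R)))
r = 1156 (r = Pow(34, 2) = 1156)
Mul(Function('M')(Function('b')(-4, Function('S')(4, -2)), -5), r) = Mul(Add(3, Mul(-1, -5), Mul(-1, 2)), 1156) = Mul(Add(3, 5, -2), 1156) = Mul(6, 1156) = 6936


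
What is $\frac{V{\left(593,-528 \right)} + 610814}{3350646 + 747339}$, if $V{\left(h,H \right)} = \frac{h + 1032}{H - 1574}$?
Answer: $\frac{1283929403}{8613964470} \approx 0.14905$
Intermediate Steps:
$V{\left(h,H \right)} = \frac{1032 + h}{-1574 + H}$
$\frac{V{\left(593,-528 \right)} + 610814}{3350646 + 747339} = \frac{\frac{1032 + 593}{-1574 - 528} + 610814}{3350646 + 747339} = \frac{\frac{1}{-2102} \cdot 1625 + 610814}{4097985} = \left(\left(- \frac{1}{2102}\right) 1625 + 610814\right) \frac{1}{4097985} = \left(- \frac{1625}{2102} + 610814\right) \frac{1}{4097985} = \frac{1283929403}{2102} \cdot \frac{1}{4097985} = \frac{1283929403}{8613964470}$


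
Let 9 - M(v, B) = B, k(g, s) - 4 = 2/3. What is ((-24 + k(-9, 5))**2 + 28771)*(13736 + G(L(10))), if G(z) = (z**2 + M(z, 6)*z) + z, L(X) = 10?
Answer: 3639716428/9 ≈ 4.0441e+8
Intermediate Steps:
k(g, s) = 14/3 (k(g, s) = 4 + 2/3 = 14/3)
M(v, B) = 9 - B
G(z) = z**2 + 4*z (G(z) = (z**2 + (9 - 1*6)*z) + z = (z**2 + (9 - 6)*z) + z = (z**2 + 3*z) + z = z**2 + 4*z)
((-24 + k(-9, 5))**2 + 28771)*(13736 + G(L(10))) = ((-24 + 14/3)**2 + 28771)*(13736 + 10*(4 + 10)) = ((-58/3)**2 + 28771)*(13736 + 10*14) = (3364/9 + 28771)*(13736 + 140) = (262303/9)*13876 = 3639716428/9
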